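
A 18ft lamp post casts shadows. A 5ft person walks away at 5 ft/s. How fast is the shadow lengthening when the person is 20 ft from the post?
25/13 ft/s

By similar triangles: 18/(x+s) = 5/s
Solving: s = 5x/13
ds/dt = 5/13 · dx/dt = 5/13 · 5 = 25/13 ft/s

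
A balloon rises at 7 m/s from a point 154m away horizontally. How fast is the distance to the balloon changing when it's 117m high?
819√37405/37405 ≈ 4.235 m/s

z² = 154² + y²
z = √(154² + 117²) = √37405
dz/dt = y/z · dy/dt = 117/√37405 · 7 = 819√37405/37405 ≈ 4.235 m/s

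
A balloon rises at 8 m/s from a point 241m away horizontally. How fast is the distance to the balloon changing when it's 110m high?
880√70181/70181 ≈ 3.322 m/s

z² = 241² + y²
z = √(241² + 110²) = √70181
dz/dt = y/z · dy/dt = 110/√70181 · 8 = 880√70181/70181 ≈ 3.322 m/s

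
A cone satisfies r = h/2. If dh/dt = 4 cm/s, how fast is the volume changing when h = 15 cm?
225π cm³/s

V = (1/3)π(h/2)²h = πh³/12
dV/dt = πh²/4 · 4
At h = 15: dV/dt = 225π cm³/s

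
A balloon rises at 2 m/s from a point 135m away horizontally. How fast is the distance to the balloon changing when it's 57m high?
19√2386/1193 ≈ 0.7779 m/s

z² = 135² + y²
z = √(135² + 57²) = 3√2386
dz/dt = y/z · dy/dt = 57/(3√2386) · 2 = 19√2386/1193 ≈ 0.7779 m/s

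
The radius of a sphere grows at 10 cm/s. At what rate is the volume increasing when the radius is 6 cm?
1440π cm³/s

V = (4/3)πr³
dV/dt = dV/dr · dr/dt = 4πr² · 10
At r = 6: dV/dt = 1440π cm³/s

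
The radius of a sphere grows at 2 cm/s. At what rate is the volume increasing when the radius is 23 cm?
4232π cm³/s

V = (4/3)πr³
dV/dt = dV/dr · dr/dt = 4πr² · 2
At r = 23: dV/dt = 4232π cm³/s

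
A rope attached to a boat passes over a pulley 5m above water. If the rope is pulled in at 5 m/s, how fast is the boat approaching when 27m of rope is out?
135√11/88 ≈ 5.088 m/s

rope² = x² + 5²
x = √(27² - 5²) = 8√11
dx/dt = (rope/x) · d(rope)/dt = (27/(8√11)) · (-5) = -135√11/88 m/s
The boat approaches at 135√11/88 ≈ 5.088 m/s.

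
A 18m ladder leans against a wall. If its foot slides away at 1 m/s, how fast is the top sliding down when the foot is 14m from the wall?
7√2/8 ≈ 1.237 m/s

x² + y² = 18²
2x·dx/dt + 2y·dy/dt = 0
dy/dt = -x/y · dx/dt = -14/(8√2) · 1 = -7√2/8 m/s
The top is descending at 7√2/8 ≈ 1.237 m/s.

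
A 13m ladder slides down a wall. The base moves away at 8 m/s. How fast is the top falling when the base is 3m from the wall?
3√10/5 ≈ 1.897 m/s

x² + y² = 13²
2x·dx/dt + 2y·dy/dt = 0
dy/dt = -x/y · dx/dt = -3/(4√10) · 8 = -3√10/5 m/s
The top is descending at 3√10/5 ≈ 1.897 m/s.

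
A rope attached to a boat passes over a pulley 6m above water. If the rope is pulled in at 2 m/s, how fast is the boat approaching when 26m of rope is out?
13√10/20 ≈ 2.055 m/s

rope² = x² + 6²
x = √(26² - 6²) = 8√10
dx/dt = (rope/x) · d(rope)/dt = (26/(8√10)) · (-2) = -13√10/20 m/s
The boat approaches at 13√10/20 ≈ 2.055 m/s.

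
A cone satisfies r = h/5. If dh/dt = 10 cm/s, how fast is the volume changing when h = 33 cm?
2178π/5 cm³/s

V = (1/3)π(h/5)²h = πh³/75
dV/dt = πh²/25 · 10
At h = 33: dV/dt = 2178π/5 cm³/s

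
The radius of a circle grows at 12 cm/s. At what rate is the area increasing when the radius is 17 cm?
408π cm²/s

A = πr²
dA/dt = 2πr · dr/dt = 2π(17)(12) = 408π cm²/s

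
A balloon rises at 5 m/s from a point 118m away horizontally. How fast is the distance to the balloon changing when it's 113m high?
565√26693/26693 ≈ 3.458 m/s

z² = 118² + y²
z = √(118² + 113²) = √26693
dz/dt = y/z · dy/dt = 113/√26693 · 5 = 565√26693/26693 ≈ 3.458 m/s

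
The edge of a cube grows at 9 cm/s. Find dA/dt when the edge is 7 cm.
756 cm²/s

A = 6s²
dA/dt = 12s · ds/dt = 12·7·9 = 756 cm²/s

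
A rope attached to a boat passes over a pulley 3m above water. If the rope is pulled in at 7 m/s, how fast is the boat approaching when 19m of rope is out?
133√22/88 ≈ 7.089 m/s

rope² = x² + 3²
x = √(19² - 3²) = 4√22
dx/dt = (rope/x) · d(rope)/dt = (19/(4√22)) · (-7) = -133√22/88 m/s
The boat approaches at 133√22/88 ≈ 7.089 m/s.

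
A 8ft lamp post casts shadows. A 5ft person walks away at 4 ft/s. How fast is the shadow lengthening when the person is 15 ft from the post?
20/3 ft/s

By similar triangles: 8/(x+s) = 5/s
Solving: s = 5x/3
ds/dt = 5/3 · dx/dt = 5/3 · 4 = 20/3 ft/s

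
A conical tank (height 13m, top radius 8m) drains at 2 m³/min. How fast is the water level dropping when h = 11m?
169/(3872π) ≈ 0.01389 m/min

r/h = 8/13, so r = (8/13)h
V = (1/3)πr²h = (1/3)π((8/13)h)²h = (64/507)πh³
dV/dh = (64/169)πh²
dh/dt = (dV/dt)/(dV/dh) = -2/((64/169)π·11²) = -169/(3872π) m/min
The level is dropping at 169/(3872π) ≈ 0.01389 m/min.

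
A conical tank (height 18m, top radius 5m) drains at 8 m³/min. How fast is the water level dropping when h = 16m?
81/(200π) ≈ 0.1289 m/min

r/h = 5/18, so r = (5/18)h
V = (1/3)πr²h = (1/3)π((5/18)h)²h = (25/972)πh³
dV/dh = (25/324)πh²
dh/dt = (dV/dt)/(dV/dh) = -8/((25/324)π·16²) = -81/(200π) m/min
The level is dropping at 81/(200π) ≈ 0.1289 m/min.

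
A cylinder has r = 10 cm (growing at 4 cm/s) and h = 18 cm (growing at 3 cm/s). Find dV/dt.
1740π cm³/s

V = πr²h
dV/dt = 2πrh·dr/dt + πr²·dh/dt
= 2π(10)(18)(4) + π(10)²(3)
= 1740π cm³/s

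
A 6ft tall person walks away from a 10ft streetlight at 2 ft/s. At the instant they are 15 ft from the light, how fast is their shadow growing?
3 ft/s

By similar triangles: 10/(x+s) = 6/s
Solving: s = 6x/4
ds/dt = 6/4 · dx/dt = 3/2 · 2 = 3 ft/s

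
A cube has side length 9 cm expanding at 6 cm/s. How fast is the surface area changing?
648 cm²/s

A = 6s²
dA/dt = 12s · ds/dt = 12·9·6 = 648 cm²/s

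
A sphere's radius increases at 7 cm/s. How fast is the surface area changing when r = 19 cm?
1064π cm²/s

S = 4πr²
dS/dt = dS/dr · dr/dt = 8πr · 7
At r = 19: dS/dt = 1064π cm²/s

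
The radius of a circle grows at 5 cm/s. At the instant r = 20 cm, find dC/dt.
10π cm/s

C = 2πr
dC/dt = 2π · dr/dt = 2π · 5 = 10π cm/s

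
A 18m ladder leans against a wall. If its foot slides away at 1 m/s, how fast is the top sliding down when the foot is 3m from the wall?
√35/35 ≈ 0.169 m/s

x² + y² = 18²
2x·dx/dt + 2y·dy/dt = 0
dy/dt = -x/y · dx/dt = -3/(3√35) · 1 = -√35/35 m/s
The top is descending at √35/35 ≈ 0.169 m/s.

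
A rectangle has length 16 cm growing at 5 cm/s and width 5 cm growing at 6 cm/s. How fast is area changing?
121 cm²/s

A = lw
dA/dt = w·dl/dt + l·dw/dt = 5·5 + 16·6 = 121 cm²/s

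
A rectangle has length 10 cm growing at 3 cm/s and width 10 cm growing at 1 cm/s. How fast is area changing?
40 cm²/s

A = lw
dA/dt = w·dl/dt + l·dw/dt = 10·3 + 10·1 = 40 cm²/s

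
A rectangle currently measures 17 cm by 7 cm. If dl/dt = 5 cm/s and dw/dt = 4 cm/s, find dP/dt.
18 cm/s

P = 2(l + w)
dP/dt = 2(dl/dt + dw/dt) = 2(5 + 4) = 18 cm/s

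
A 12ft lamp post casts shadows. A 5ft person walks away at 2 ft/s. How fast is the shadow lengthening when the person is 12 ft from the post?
10/7 ft/s

By similar triangles: 12/(x+s) = 5/s
Solving: s = 5x/7
ds/dt = 5/7 · dx/dt = 5/7 · 2 = 10/7 ft/s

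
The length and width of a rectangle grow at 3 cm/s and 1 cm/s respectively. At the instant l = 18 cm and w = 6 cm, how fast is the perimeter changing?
8 cm/s

P = 2(l + w)
dP/dt = 2(dl/dt + dw/dt) = 2(3 + 1) = 8 cm/s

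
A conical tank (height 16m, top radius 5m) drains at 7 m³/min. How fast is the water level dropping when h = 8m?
28/(25π) ≈ 0.3565 m/min

r/h = 5/16, so r = (5/16)h
V = (1/3)πr²h = (1/3)π((5/16)h)²h = (25/768)πh³
dV/dh = (25/256)πh²
dh/dt = (dV/dt)/(dV/dh) = -7/((25/256)π·8²) = -28/(25π) m/min
The level is dropping at 28/(25π) ≈ 0.3565 m/min.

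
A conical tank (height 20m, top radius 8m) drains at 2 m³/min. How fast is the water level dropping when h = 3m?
25/(18π) ≈ 0.4421 m/min

r/h = 8/20, so r = (2/5)h
V = (1/3)πr²h = (1/3)π((2/5)h)²h = (4/75)πh³
dV/dh = (4/25)πh²
dh/dt = (dV/dt)/(dV/dh) = -2/((4/25)π·3²) = -25/(18π) m/min
The level is dropping at 25/(18π) ≈ 0.4421 m/min.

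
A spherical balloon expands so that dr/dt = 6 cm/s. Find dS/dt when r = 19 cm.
912π cm²/s

S = 4πr²
dS/dt = dS/dr · dr/dt = 8πr · 6
At r = 19: dS/dt = 912π cm²/s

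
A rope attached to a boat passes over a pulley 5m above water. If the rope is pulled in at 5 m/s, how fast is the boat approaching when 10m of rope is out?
10√3/3 ≈ 5.774 m/s

rope² = x² + 5²
x = √(10² - 5²) = 5√3
dx/dt = (rope/x) · d(rope)/dt = (10/(5√3)) · (-5) = -10√3/3 m/s
The boat approaches at 10√3/3 ≈ 5.774 m/s.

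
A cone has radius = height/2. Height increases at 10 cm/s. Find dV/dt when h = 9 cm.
405π/2 cm³/s

V = (1/3)π(h/2)²h = πh³/12
dV/dt = πh²/4 · 10
At h = 9: dV/dt = 405π/2 cm³/s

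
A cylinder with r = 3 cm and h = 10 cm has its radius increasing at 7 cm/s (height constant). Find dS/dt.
224π cm²/s

S = 2πrh + 2πr² (lateral + bases)
dS/dt = (2πh + 4πr)·dr/dt = (2π·10 + 4π·3)·7
= 224π cm²/s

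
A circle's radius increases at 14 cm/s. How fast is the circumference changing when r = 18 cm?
28π cm/s

C = 2πr
dC/dt = 2π · dr/dt = 2π · 14 = 28π cm/s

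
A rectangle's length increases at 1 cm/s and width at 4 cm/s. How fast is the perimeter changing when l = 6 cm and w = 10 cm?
10 cm/s

P = 2(l + w)
dP/dt = 2(dl/dt + dw/dt) = 2(1 + 4) = 10 cm/s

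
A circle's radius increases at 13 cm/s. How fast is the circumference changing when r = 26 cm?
26π cm/s

C = 2πr
dC/dt = 2π · dr/dt = 2π · 13 = 26π cm/s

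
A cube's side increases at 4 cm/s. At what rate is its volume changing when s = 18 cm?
3888 cm³/s

V = s³
dV/dt = 3s² · ds/dt = 3·18²·4 = 3888 cm³/s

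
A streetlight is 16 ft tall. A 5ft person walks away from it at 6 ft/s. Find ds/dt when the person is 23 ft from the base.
30/11 ft/s

By similar triangles: 16/(x+s) = 5/s
Solving: s = 5x/11
ds/dt = 5/11 · dx/dt = 5/11 · 6 = 30/11 ft/s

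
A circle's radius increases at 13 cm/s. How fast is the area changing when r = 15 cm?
390π cm²/s

A = πr²
dA/dt = 2πr · dr/dt = 2π(15)(13) = 390π cm²/s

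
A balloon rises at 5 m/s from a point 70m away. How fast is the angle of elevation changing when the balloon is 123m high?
0.017475 rad/s

tan(θ) = y/70
sec²(θ) · dθ/dt = (1/70) · dy/dt
dθ/dt = cos²(θ)/70 · 5 = 70/(70² + 123²) · 5
dθ/dt = 0.017475 rad/s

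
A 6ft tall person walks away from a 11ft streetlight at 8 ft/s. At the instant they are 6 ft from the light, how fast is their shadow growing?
48/5 ft/s

By similar triangles: 11/(x+s) = 6/s
Solving: s = 6x/5
ds/dt = 6/5 · dx/dt = 6/5 · 8 = 48/5 ft/s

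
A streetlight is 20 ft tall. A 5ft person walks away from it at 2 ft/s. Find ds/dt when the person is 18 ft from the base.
2/3 ft/s

By similar triangles: 20/(x+s) = 5/s
Solving: s = 5x/15
ds/dt = 5/15 · dx/dt = 1/3 · 2 = 2/3 ft/s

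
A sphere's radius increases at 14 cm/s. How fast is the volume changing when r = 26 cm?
37856π cm³/s

V = (4/3)πr³
dV/dt = dV/dr · dr/dt = 4πr² · 14
At r = 26: dV/dt = 37856π cm³/s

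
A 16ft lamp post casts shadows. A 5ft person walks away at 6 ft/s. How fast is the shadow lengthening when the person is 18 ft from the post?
30/11 ft/s

By similar triangles: 16/(x+s) = 5/s
Solving: s = 5x/11
ds/dt = 5/11 · dx/dt = 5/11 · 6 = 30/11 ft/s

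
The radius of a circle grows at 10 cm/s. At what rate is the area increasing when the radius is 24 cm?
480π cm²/s

A = πr²
dA/dt = 2πr · dr/dt = 2π(24)(10) = 480π cm²/s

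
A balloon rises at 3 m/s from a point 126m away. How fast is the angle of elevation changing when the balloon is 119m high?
0.012584 rad/s

tan(θ) = y/126
sec²(θ) · dθ/dt = (1/126) · dy/dt
dθ/dt = cos²(θ)/126 · 3 = 126/(126² + 119²) · 3
dθ/dt = 0.012584 rad/s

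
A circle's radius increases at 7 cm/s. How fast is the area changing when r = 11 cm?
154π cm²/s

A = πr²
dA/dt = 2πr · dr/dt = 2π(11)(7) = 154π cm²/s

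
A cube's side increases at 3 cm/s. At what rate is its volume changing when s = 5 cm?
225 cm³/s

V = s³
dV/dt = 3s² · ds/dt = 3·5²·3 = 225 cm³/s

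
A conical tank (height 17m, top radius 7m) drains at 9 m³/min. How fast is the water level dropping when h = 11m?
2601/(5929π) ≈ 0.1396 m/min

r/h = 7/17, so r = (7/17)h
V = (1/3)πr²h = (1/3)π((7/17)h)²h = (49/867)πh³
dV/dh = (49/289)πh²
dh/dt = (dV/dt)/(dV/dh) = -9/((49/289)π·11²) = -2601/(5929π) m/min
The level is dropping at 2601/(5929π) ≈ 0.1396 m/min.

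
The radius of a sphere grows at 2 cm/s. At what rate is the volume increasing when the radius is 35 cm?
9800π cm³/s

V = (4/3)πr³
dV/dt = dV/dr · dr/dt = 4πr² · 2
At r = 35: dV/dt = 9800π cm³/s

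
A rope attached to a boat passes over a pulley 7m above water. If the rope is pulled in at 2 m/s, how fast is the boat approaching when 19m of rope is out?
19√78/78 ≈ 2.151 m/s

rope² = x² + 7²
x = √(19² - 7²) = 2√78
dx/dt = (rope/x) · d(rope)/dt = (19/(2√78)) · (-2) = -19√78/78 m/s
The boat approaches at 19√78/78 ≈ 2.151 m/s.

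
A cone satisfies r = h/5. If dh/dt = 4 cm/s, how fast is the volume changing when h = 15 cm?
36π cm³/s

V = (1/3)π(h/5)²h = πh³/75
dV/dt = πh²/25 · 4
At h = 15: dV/dt = 36π cm³/s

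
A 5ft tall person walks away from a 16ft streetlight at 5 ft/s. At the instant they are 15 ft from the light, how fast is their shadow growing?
25/11 ft/s

By similar triangles: 16/(x+s) = 5/s
Solving: s = 5x/11
ds/dt = 5/11 · dx/dt = 5/11 · 5 = 25/11 ft/s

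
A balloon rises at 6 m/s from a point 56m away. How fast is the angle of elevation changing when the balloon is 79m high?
0.035832 rad/s

tan(θ) = y/56
sec²(θ) · dθ/dt = (1/56) · dy/dt
dθ/dt = cos²(θ)/56 · 6 = 56/(56² + 79²) · 6
dθ/dt = 0.035832 rad/s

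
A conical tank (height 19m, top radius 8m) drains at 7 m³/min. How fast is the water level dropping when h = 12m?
2527/(9216π) ≈ 0.08728 m/min

r/h = 8/19, so r = (8/19)h
V = (1/3)πr²h = (1/3)π((8/19)h)²h = (64/1083)πh³
dV/dh = (64/361)πh²
dh/dt = (dV/dt)/(dV/dh) = -7/((64/361)π·12²) = -2527/(9216π) m/min
The level is dropping at 2527/(9216π) ≈ 0.08728 m/min.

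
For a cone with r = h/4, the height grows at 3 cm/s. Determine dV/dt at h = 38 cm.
1083π/4 cm³/s

V = (1/3)π(h/4)²h = πh³/48
dV/dt = πh²/16 · 3
At h = 38: dV/dt = 1083π/4 cm³/s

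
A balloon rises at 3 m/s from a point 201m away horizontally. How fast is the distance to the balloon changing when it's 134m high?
6√13/13 ≈ 1.664 m/s

z² = 201² + y²
z = √(201² + 134²) = 67√13
dz/dt = y/z · dy/dt = 134/(67√13) · 3 = 6√13/13 ≈ 1.664 m/s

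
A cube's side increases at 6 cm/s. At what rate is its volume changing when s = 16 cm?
4608 cm³/s

V = s³
dV/dt = 3s² · ds/dt = 3·16²·6 = 4608 cm³/s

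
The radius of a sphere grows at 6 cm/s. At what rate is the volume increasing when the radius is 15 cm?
5400π cm³/s

V = (4/3)πr³
dV/dt = dV/dr · dr/dt = 4πr² · 6
At r = 15: dV/dt = 5400π cm³/s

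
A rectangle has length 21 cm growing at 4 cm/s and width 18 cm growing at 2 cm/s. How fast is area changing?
114 cm²/s

A = lw
dA/dt = w·dl/dt + l·dw/dt = 18·4 + 21·2 = 114 cm²/s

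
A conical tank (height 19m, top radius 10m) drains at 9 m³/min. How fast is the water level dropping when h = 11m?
3249/(12100π) ≈ 0.08547 m/min

r/h = 10/19, so r = (10/19)h
V = (1/3)πr²h = (1/3)π((10/19)h)²h = (100/1083)πh³
dV/dh = (100/361)πh²
dh/dt = (dV/dt)/(dV/dh) = -9/((100/361)π·11²) = -3249/(12100π) m/min
The level is dropping at 3249/(12100π) ≈ 0.08547 m/min.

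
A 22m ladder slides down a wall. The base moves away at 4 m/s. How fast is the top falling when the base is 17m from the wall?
68√195/195 ≈ 4.87 m/s

x² + y² = 22²
2x·dx/dt + 2y·dy/dt = 0
dy/dt = -x/y · dx/dt = -17/√195 · 4 = -68√195/195 m/s
The top is descending at 68√195/195 ≈ 4.87 m/s.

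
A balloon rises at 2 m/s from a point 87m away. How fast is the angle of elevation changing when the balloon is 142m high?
0.006274 rad/s

tan(θ) = y/87
sec²(θ) · dθ/dt = (1/87) · dy/dt
dθ/dt = cos²(θ)/87 · 2 = 87/(87² + 142²) · 2
dθ/dt = 0.006274 rad/s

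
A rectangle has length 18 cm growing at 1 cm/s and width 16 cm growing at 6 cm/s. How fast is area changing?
124 cm²/s

A = lw
dA/dt = w·dl/dt + l·dw/dt = 16·1 + 18·6 = 124 cm²/s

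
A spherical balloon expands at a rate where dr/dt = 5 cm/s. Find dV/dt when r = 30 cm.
18000π cm³/s

V = (4/3)πr³
dV/dt = dV/dr · dr/dt = 4πr² · 5
At r = 30: dV/dt = 18000π cm³/s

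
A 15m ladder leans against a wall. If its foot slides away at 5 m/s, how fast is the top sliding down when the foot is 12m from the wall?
20/3 ≈ 6.667 m/s

x² + y² = 15²
2x·dx/dt + 2y·dy/dt = 0
dy/dt = -x/y · dx/dt = -12/9 · 5 = -20/3 m/s
The top is descending at 20/3 ≈ 6.667 m/s.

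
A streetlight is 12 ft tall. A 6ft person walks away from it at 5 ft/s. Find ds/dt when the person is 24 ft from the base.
5 ft/s

By similar triangles: 12/(x+s) = 6/s
Solving: s = 6x/6
ds/dt = 6/6 · dx/dt = 1 · 5 = 5 ft/s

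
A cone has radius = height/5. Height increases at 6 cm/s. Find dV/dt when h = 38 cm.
8664π/25 cm³/s

V = (1/3)π(h/5)²h = πh³/75
dV/dt = πh²/25 · 6
At h = 38: dV/dt = 8664π/25 cm³/s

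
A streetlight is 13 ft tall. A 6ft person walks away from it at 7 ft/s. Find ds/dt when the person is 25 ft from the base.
6 ft/s

By similar triangles: 13/(x+s) = 6/s
Solving: s = 6x/7
ds/dt = 6/7 · dx/dt = 6/7 · 7 = 6 ft/s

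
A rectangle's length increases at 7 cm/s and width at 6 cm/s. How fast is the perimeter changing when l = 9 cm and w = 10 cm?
26 cm/s

P = 2(l + w)
dP/dt = 2(dl/dt + dw/dt) = 2(7 + 6) = 26 cm/s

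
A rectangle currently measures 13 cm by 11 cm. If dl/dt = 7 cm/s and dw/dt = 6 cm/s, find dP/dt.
26 cm/s

P = 2(l + w)
dP/dt = 2(dl/dt + dw/dt) = 2(7 + 6) = 26 cm/s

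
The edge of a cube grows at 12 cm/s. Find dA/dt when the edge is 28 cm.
4032 cm²/s

A = 6s²
dA/dt = 12s · ds/dt = 12·28·12 = 4032 cm²/s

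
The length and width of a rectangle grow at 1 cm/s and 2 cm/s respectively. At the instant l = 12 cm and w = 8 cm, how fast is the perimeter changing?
6 cm/s

P = 2(l + w)
dP/dt = 2(dl/dt + dw/dt) = 2(1 + 2) = 6 cm/s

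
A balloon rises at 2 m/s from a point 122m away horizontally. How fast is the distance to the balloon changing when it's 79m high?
158√5/325 ≈ 1.087 m/s

z² = 122² + y²
z = √(122² + 79²) = 65√5
dz/dt = y/z · dy/dt = 79/(65√5) · 2 = 158√5/325 ≈ 1.087 m/s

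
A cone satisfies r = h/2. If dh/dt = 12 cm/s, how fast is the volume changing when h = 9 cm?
243π cm³/s

V = (1/3)π(h/2)²h = πh³/12
dV/dt = πh²/4 · 12
At h = 9: dV/dt = 243π cm³/s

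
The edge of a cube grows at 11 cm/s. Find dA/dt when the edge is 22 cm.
2904 cm²/s

A = 6s²
dA/dt = 12s · ds/dt = 12·22·11 = 2904 cm²/s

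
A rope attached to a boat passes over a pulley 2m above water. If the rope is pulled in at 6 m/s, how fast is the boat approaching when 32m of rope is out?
32√255/85 ≈ 6.012 m/s

rope² = x² + 2²
x = √(32² - 2²) = 2√255
dx/dt = (rope/x) · d(rope)/dt = (32/(2√255)) · (-6) = -32√255/85 m/s
The boat approaches at 32√255/85 ≈ 6.012 m/s.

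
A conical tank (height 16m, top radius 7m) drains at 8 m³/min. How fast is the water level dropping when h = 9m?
2048/(3969π) ≈ 0.1642 m/min

r/h = 7/16, so r = (7/16)h
V = (1/3)πr²h = (1/3)π((7/16)h)²h = (49/768)πh³
dV/dh = (49/256)πh²
dh/dt = (dV/dt)/(dV/dh) = -8/((49/256)π·9²) = -2048/(3969π) m/min
The level is dropping at 2048/(3969π) ≈ 0.1642 m/min.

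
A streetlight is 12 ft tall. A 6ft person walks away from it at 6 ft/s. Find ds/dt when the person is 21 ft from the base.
6 ft/s

By similar triangles: 12/(x+s) = 6/s
Solving: s = 6x/6
ds/dt = 6/6 · dx/dt = 1 · 6 = 6 ft/s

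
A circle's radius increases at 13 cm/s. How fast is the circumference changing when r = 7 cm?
26π cm/s

C = 2πr
dC/dt = 2π · dr/dt = 2π · 13 = 26π cm/s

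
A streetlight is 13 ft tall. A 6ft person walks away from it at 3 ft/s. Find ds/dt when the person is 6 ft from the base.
18/7 ft/s

By similar triangles: 13/(x+s) = 6/s
Solving: s = 6x/7
ds/dt = 6/7 · dx/dt = 6/7 · 3 = 18/7 ft/s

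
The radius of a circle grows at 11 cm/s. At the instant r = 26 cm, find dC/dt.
22π cm/s

C = 2πr
dC/dt = 2π · dr/dt = 2π · 11 = 22π cm/s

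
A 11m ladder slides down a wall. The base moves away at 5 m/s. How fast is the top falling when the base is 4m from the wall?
4√105/21 ≈ 1.952 m/s

x² + y² = 11²
2x·dx/dt + 2y·dy/dt = 0
dy/dt = -x/y · dx/dt = -4/√105 · 5 = -4√105/21 m/s
The top is descending at 4√105/21 ≈ 1.952 m/s.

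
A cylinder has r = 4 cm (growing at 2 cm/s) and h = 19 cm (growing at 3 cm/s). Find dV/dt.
352π cm³/s

V = πr²h
dV/dt = 2πrh·dr/dt + πr²·dh/dt
= 2π(4)(19)(2) + π(4)²(3)
= 352π cm³/s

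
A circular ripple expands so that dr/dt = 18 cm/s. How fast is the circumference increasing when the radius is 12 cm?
36π cm/s

C = 2πr
dC/dt = 2π · dr/dt = 2π · 18 = 36π cm/s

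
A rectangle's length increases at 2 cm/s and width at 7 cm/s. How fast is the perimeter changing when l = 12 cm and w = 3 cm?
18 cm/s

P = 2(l + w)
dP/dt = 2(dl/dt + dw/dt) = 2(2 + 7) = 18 cm/s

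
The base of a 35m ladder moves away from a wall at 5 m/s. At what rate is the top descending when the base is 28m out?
20/3 ≈ 6.667 m/s

x² + y² = 35²
2x·dx/dt + 2y·dy/dt = 0
dy/dt = -x/y · dx/dt = -28/21 · 5 = -20/3 m/s
The top is descending at 20/3 ≈ 6.667 m/s.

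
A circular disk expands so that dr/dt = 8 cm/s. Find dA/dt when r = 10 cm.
160π cm²/s

A = πr²
dA/dt = 2πr · dr/dt = 2π(10)(8) = 160π cm²/s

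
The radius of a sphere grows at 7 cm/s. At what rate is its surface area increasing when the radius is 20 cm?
1120π cm²/s

S = 4πr²
dS/dt = dS/dr · dr/dt = 8πr · 7
At r = 20: dS/dt = 1120π cm²/s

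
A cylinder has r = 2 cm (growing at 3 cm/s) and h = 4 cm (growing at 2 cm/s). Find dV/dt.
56π cm³/s

V = πr²h
dV/dt = 2πrh·dr/dt + πr²·dh/dt
= 2π(2)(4)(3) + π(2)²(2)
= 56π cm³/s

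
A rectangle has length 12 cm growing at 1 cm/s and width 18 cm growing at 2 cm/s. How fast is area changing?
42 cm²/s

A = lw
dA/dt = w·dl/dt + l·dw/dt = 18·1 + 12·2 = 42 cm²/s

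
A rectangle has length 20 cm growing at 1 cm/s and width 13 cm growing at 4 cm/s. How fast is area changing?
93 cm²/s

A = lw
dA/dt = w·dl/dt + l·dw/dt = 13·1 + 20·4 = 93 cm²/s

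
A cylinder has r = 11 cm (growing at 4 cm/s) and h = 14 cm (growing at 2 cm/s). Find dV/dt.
1474π cm³/s

V = πr²h
dV/dt = 2πrh·dr/dt + πr²·dh/dt
= 2π(11)(14)(4) + π(11)²(2)
= 1474π cm³/s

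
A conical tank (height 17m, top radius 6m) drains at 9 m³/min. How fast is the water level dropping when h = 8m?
289/(256π) ≈ 0.3593 m/min

r/h = 6/17, so r = (6/17)h
V = (1/3)πr²h = (1/3)π((6/17)h)²h = (12/289)πh³
dV/dh = (36/289)πh²
dh/dt = (dV/dt)/(dV/dh) = -9/((36/289)π·8²) = -289/(256π) m/min
The level is dropping at 289/(256π) ≈ 0.3593 m/min.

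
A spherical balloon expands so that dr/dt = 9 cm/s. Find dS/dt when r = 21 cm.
1512π cm²/s

S = 4πr²
dS/dt = dS/dr · dr/dt = 8πr · 9
At r = 21: dS/dt = 1512π cm²/s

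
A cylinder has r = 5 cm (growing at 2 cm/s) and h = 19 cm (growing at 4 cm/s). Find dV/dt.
480π cm³/s

V = πr²h
dV/dt = 2πrh·dr/dt + πr²·dh/dt
= 2π(5)(19)(2) + π(5)²(4)
= 480π cm³/s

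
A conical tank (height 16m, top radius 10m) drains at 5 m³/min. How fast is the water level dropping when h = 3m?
64/(45π) ≈ 0.4527 m/min

r/h = 10/16, so r = (5/8)h
V = (1/3)πr²h = (1/3)π((5/8)h)²h = (25/192)πh³
dV/dh = (25/64)πh²
dh/dt = (dV/dt)/(dV/dh) = -5/((25/64)π·3²) = -64/(45π) m/min
The level is dropping at 64/(45π) ≈ 0.4527 m/min.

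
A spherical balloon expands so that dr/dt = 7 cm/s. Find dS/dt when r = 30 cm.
1680π cm²/s

S = 4πr²
dS/dt = dS/dr · dr/dt = 8πr · 7
At r = 30: dS/dt = 1680π cm²/s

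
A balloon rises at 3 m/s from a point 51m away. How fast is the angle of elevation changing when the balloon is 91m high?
0.01406 rad/s

tan(θ) = y/51
sec²(θ) · dθ/dt = (1/51) · dy/dt
dθ/dt = cos²(θ)/51 · 3 = 51/(51² + 91²) · 3
dθ/dt = 0.01406 rad/s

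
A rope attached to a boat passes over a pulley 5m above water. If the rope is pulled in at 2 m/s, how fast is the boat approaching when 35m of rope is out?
7√3/6 ≈ 2.021 m/s

rope² = x² + 5²
x = √(35² - 5²) = 20√3
dx/dt = (rope/x) · d(rope)/dt = (35/(20√3)) · (-2) = -7√3/6 m/s
The boat approaches at 7√3/6 ≈ 2.021 m/s.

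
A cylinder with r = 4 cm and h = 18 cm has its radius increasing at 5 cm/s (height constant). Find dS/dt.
260π cm²/s

S = 2πrh + 2πr² (lateral + bases)
dS/dt = (2πh + 4πr)·dr/dt = (2π·18 + 4π·4)·5
= 260π cm²/s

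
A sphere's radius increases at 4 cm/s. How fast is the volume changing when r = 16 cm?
4096π cm³/s

V = (4/3)πr³
dV/dt = dV/dr · dr/dt = 4πr² · 4
At r = 16: dV/dt = 4096π cm³/s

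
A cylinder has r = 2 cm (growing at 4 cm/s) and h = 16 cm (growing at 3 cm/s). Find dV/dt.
268π cm³/s

V = πr²h
dV/dt = 2πrh·dr/dt + πr²·dh/dt
= 2π(2)(16)(4) + π(2)²(3)
= 268π cm³/s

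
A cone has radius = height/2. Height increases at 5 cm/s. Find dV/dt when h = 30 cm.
1125π cm³/s

V = (1/3)π(h/2)²h = πh³/12
dV/dt = πh²/4 · 5
At h = 30: dV/dt = 1125π cm³/s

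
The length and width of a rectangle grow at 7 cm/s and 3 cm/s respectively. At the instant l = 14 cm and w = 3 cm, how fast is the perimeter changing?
20 cm/s

P = 2(l + w)
dP/dt = 2(dl/dt + dw/dt) = 2(7 + 3) = 20 cm/s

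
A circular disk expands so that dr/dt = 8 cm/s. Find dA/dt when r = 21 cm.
336π cm²/s

A = πr²
dA/dt = 2πr · dr/dt = 2π(21)(8) = 336π cm²/s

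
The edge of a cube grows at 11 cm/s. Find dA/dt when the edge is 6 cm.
792 cm²/s

A = 6s²
dA/dt = 12s · ds/dt = 12·6·11 = 792 cm²/s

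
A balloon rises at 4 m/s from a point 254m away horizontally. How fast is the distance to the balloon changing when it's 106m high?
106√18938/9469 ≈ 1.541 m/s

z² = 254² + y²
z = √(254² + 106²) = 2√18938
dz/dt = y/z · dy/dt = 106/(2√18938) · 4 = 106√18938/9469 ≈ 1.541 m/s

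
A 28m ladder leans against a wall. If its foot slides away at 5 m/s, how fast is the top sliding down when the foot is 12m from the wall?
3√10/4 ≈ 2.372 m/s

x² + y² = 28²
2x·dx/dt + 2y·dy/dt = 0
dy/dt = -x/y · dx/dt = -12/(8√10) · 5 = -3√10/4 m/s
The top is descending at 3√10/4 ≈ 2.372 m/s.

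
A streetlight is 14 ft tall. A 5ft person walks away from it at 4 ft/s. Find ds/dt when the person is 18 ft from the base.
20/9 ft/s

By similar triangles: 14/(x+s) = 5/s
Solving: s = 5x/9
ds/dt = 5/9 · dx/dt = 5/9 · 4 = 20/9 ft/s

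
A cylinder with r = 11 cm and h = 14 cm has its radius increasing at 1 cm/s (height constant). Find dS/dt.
72π cm²/s

S = 2πrh + 2πr² (lateral + bases)
dS/dt = (2πh + 4πr)·dr/dt = (2π·14 + 4π·11)·1
= 72π cm²/s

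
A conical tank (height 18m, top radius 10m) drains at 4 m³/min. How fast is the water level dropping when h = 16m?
81/(1600π) ≈ 0.01611 m/min

r/h = 10/18, so r = (5/9)h
V = (1/3)πr²h = (1/3)π((5/9)h)²h = (25/243)πh³
dV/dh = (25/81)πh²
dh/dt = (dV/dt)/(dV/dh) = -4/((25/81)π·16²) = -81/(1600π) m/min
The level is dropping at 81/(1600π) ≈ 0.01611 m/min.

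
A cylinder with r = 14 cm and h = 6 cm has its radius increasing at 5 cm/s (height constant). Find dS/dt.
340π cm²/s

S = 2πrh + 2πr² (lateral + bases)
dS/dt = (2πh + 4πr)·dr/dt = (2π·6 + 4π·14)·5
= 340π cm²/s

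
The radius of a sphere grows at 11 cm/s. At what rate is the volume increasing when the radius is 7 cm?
2156π cm³/s

V = (4/3)πr³
dV/dt = dV/dr · dr/dt = 4πr² · 11
At r = 7: dV/dt = 2156π cm³/s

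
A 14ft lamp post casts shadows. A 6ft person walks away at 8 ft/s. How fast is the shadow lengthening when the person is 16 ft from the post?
6 ft/s

By similar triangles: 14/(x+s) = 6/s
Solving: s = 6x/8
ds/dt = 6/8 · dx/dt = 3/4 · 8 = 6 ft/s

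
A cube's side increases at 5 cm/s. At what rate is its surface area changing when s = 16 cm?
960 cm²/s

A = 6s²
dA/dt = 12s · ds/dt = 12·16·5 = 960 cm²/s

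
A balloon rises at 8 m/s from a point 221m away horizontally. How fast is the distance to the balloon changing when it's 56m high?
448√51977/51977 ≈ 1.965 m/s

z² = 221² + y²
z = √(221² + 56²) = √51977
dz/dt = y/z · dy/dt = 56/√51977 · 8 = 448√51977/51977 ≈ 1.965 m/s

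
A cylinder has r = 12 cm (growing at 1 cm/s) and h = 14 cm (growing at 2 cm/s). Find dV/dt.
624π cm³/s

V = πr²h
dV/dt = 2πrh·dr/dt + πr²·dh/dt
= 2π(12)(14)(1) + π(12)²(2)
= 624π cm³/s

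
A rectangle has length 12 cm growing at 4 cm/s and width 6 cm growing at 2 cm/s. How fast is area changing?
48 cm²/s

A = lw
dA/dt = w·dl/dt + l·dw/dt = 6·4 + 12·2 = 48 cm²/s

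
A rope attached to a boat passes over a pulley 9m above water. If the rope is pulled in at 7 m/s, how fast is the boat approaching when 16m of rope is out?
16√7/5 ≈ 8.466 m/s

rope² = x² + 9²
x = √(16² - 9²) = 5√7
dx/dt = (rope/x) · d(rope)/dt = (16/(5√7)) · (-7) = -16√7/5 m/s
The boat approaches at 16√7/5 ≈ 8.466 m/s.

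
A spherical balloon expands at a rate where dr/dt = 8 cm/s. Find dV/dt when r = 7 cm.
1568π cm³/s

V = (4/3)πr³
dV/dt = dV/dr · dr/dt = 4πr² · 8
At r = 7: dV/dt = 1568π cm³/s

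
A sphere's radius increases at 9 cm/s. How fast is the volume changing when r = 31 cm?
34596π cm³/s

V = (4/3)πr³
dV/dt = dV/dr · dr/dt = 4πr² · 9
At r = 31: dV/dt = 34596π cm³/s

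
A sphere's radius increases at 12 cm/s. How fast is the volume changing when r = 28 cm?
37632π cm³/s

V = (4/3)πr³
dV/dt = dV/dr · dr/dt = 4πr² · 12
At r = 28: dV/dt = 37632π cm³/s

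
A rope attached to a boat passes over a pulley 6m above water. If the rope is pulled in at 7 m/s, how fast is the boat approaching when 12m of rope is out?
14√3/3 ≈ 8.083 m/s

rope² = x² + 6²
x = √(12² - 6²) = 6√3
dx/dt = (rope/x) · d(rope)/dt = (12/(6√3)) · (-7) = -14√3/3 m/s
The boat approaches at 14√3/3 ≈ 8.083 m/s.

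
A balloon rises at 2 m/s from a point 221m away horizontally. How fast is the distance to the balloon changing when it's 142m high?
284√69005/69005 ≈ 1.081 m/s

z² = 221² + y²
z = √(221² + 142²) = √69005
dz/dt = y/z · dy/dt = 142/√69005 · 2 = 284√69005/69005 ≈ 1.081 m/s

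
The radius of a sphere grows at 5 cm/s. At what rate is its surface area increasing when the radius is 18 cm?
720π cm²/s

S = 4πr²
dS/dt = dS/dr · dr/dt = 8πr · 5
At r = 18: dS/dt = 720π cm²/s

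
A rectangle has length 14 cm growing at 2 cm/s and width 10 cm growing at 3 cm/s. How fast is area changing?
62 cm²/s

A = lw
dA/dt = w·dl/dt + l·dw/dt = 10·2 + 14·3 = 62 cm²/s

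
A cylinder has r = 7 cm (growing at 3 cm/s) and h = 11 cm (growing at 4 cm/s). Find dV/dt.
658π cm³/s

V = πr²h
dV/dt = 2πrh·dr/dt + πr²·dh/dt
= 2π(7)(11)(3) + π(7)²(4)
= 658π cm³/s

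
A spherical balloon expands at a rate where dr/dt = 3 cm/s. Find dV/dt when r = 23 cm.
6348π cm³/s

V = (4/3)πr³
dV/dt = dV/dr · dr/dt = 4πr² · 3
At r = 23: dV/dt = 6348π cm³/s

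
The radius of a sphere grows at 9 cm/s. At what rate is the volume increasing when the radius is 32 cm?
36864π cm³/s

V = (4/3)πr³
dV/dt = dV/dr · dr/dt = 4πr² · 9
At r = 32: dV/dt = 36864π cm³/s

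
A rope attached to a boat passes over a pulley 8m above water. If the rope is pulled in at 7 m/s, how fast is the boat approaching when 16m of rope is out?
14√3/3 ≈ 8.083 m/s

rope² = x² + 8²
x = √(16² - 8²) = 8√3
dx/dt = (rope/x) · d(rope)/dt = (16/(8√3)) · (-7) = -14√3/3 m/s
The boat approaches at 14√3/3 ≈ 8.083 m/s.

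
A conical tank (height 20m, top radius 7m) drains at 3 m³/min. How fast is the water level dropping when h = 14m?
300/(2401π) ≈ 0.03977 m/min

r/h = 7/20, so r = (7/20)h
V = (1/3)πr²h = (1/3)π((7/20)h)²h = (49/1200)πh³
dV/dh = (49/400)πh²
dh/dt = (dV/dt)/(dV/dh) = -3/((49/400)π·14²) = -300/(2401π) m/min
The level is dropping at 300/(2401π) ≈ 0.03977 m/min.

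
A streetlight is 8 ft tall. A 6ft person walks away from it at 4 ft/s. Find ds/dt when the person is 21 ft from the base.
12 ft/s

By similar triangles: 8/(x+s) = 6/s
Solving: s = 6x/2
ds/dt = 6/2 · dx/dt = 3 · 4 = 12 ft/s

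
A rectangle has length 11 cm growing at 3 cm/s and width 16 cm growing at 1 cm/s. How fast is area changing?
59 cm²/s

A = lw
dA/dt = w·dl/dt + l·dw/dt = 16·3 + 11·1 = 59 cm²/s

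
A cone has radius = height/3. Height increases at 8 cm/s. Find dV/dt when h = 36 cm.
1152π cm³/s

V = (1/3)π(h/3)²h = πh³/27
dV/dt = πh²/9 · 8
At h = 36: dV/dt = 1152π cm³/s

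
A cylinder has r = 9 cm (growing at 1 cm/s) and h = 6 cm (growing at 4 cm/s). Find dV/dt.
432π cm³/s

V = πr²h
dV/dt = 2πrh·dr/dt + πr²·dh/dt
= 2π(9)(6)(1) + π(9)²(4)
= 432π cm³/s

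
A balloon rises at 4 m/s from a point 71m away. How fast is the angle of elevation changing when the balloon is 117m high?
0.015163 rad/s

tan(θ) = y/71
sec²(θ) · dθ/dt = (1/71) · dy/dt
dθ/dt = cos²(θ)/71 · 4 = 71/(71² + 117²) · 4
dθ/dt = 0.015163 rad/s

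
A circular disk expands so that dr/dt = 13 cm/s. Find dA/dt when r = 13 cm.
338π cm²/s

A = πr²
dA/dt = 2πr · dr/dt = 2π(13)(13) = 338π cm²/s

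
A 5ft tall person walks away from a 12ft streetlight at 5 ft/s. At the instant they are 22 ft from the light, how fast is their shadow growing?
25/7 ft/s

By similar triangles: 12/(x+s) = 5/s
Solving: s = 5x/7
ds/dt = 5/7 · dx/dt = 5/7 · 5 = 25/7 ft/s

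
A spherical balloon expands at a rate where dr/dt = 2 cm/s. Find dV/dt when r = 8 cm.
512π cm³/s

V = (4/3)πr³
dV/dt = dV/dr · dr/dt = 4πr² · 2
At r = 8: dV/dt = 512π cm³/s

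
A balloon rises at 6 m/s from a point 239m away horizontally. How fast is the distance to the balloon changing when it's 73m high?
219√2498/6245 ≈ 1.753 m/s

z² = 239² + y²
z = √(239² + 73²) = 5√2498
dz/dt = y/z · dy/dt = 73/(5√2498) · 6 = 219√2498/6245 ≈ 1.753 m/s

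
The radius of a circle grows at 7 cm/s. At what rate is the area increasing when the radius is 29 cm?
406π cm²/s

A = πr²
dA/dt = 2πr · dr/dt = 2π(29)(7) = 406π cm²/s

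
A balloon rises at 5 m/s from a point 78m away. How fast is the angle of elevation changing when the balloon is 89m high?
0.027847 rad/s

tan(θ) = y/78
sec²(θ) · dθ/dt = (1/78) · dy/dt
dθ/dt = cos²(θ)/78 · 5 = 78/(78² + 89²) · 5
dθ/dt = 0.027847 rad/s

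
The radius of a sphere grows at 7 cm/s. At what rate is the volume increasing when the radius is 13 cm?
4732π cm³/s

V = (4/3)πr³
dV/dt = dV/dr · dr/dt = 4πr² · 7
At r = 13: dV/dt = 4732π cm³/s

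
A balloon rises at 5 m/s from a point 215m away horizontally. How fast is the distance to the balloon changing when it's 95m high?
19√2210/442 ≈ 2.021 m/s

z² = 215² + y²
z = √(215² + 95²) = 5√2210
dz/dt = y/z · dy/dt = 95/(5√2210) · 5 = 19√2210/442 ≈ 2.021 m/s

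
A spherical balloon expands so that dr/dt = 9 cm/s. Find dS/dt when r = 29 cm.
2088π cm²/s

S = 4πr²
dS/dt = dS/dr · dr/dt = 8πr · 9
At r = 29: dS/dt = 2088π cm²/s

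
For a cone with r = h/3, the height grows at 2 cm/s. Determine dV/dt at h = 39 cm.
338π cm³/s

V = (1/3)π(h/3)²h = πh³/27
dV/dt = πh²/9 · 2
At h = 39: dV/dt = 338π cm³/s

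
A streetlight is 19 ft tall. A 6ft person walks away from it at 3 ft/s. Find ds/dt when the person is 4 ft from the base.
18/13 ft/s

By similar triangles: 19/(x+s) = 6/s
Solving: s = 6x/13
ds/dt = 6/13 · dx/dt = 6/13 · 3 = 18/13 ft/s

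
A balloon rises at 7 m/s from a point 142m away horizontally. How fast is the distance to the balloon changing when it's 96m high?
336√7345/7345 ≈ 3.921 m/s

z² = 142² + y²
z = √(142² + 96²) = 2√7345
dz/dt = y/z · dy/dt = 96/(2√7345) · 7 = 336√7345/7345 ≈ 3.921 m/s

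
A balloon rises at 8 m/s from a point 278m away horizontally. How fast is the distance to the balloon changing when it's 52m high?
208√19997/19997 ≈ 1.471 m/s

z² = 278² + y²
z = √(278² + 52²) = 2√19997
dz/dt = y/z · dy/dt = 52/(2√19997) · 8 = 208√19997/19997 ≈ 1.471 m/s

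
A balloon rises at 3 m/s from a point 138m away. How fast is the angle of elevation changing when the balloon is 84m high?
0.015862 rad/s

tan(θ) = y/138
sec²(θ) · dθ/dt = (1/138) · dy/dt
dθ/dt = cos²(θ)/138 · 3 = 138/(138² + 84²) · 3
dθ/dt = 0.015862 rad/s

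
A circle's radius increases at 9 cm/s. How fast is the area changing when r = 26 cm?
468π cm²/s

A = πr²
dA/dt = 2πr · dr/dt = 2π(26)(9) = 468π cm²/s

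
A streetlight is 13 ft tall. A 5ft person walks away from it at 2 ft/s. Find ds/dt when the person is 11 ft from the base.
5/4 ft/s

By similar triangles: 13/(x+s) = 5/s
Solving: s = 5x/8
ds/dt = 5/8 · dx/dt = 5/8 · 2 = 5/4 ft/s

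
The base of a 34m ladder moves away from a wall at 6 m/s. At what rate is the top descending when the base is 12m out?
36√253/253 ≈ 2.263 m/s

x² + y² = 34²
2x·dx/dt + 2y·dy/dt = 0
dy/dt = -x/y · dx/dt = -12/(2√253) · 6 = -36√253/253 m/s
The top is descending at 36√253/253 ≈ 2.263 m/s.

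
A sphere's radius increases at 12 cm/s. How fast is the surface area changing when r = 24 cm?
2304π cm²/s

S = 4πr²
dS/dt = dS/dr · dr/dt = 8πr · 12
At r = 24: dS/dt = 2304π cm²/s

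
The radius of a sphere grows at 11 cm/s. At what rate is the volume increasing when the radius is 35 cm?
53900π cm³/s

V = (4/3)πr³
dV/dt = dV/dr · dr/dt = 4πr² · 11
At r = 35: dV/dt = 53900π cm³/s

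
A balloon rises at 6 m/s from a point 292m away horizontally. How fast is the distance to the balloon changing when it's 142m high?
426√26357/26357 ≈ 2.624 m/s

z² = 292² + y²
z = √(292² + 142²) = 2√26357
dz/dt = y/z · dy/dt = 142/(2√26357) · 6 = 426√26357/26357 ≈ 2.624 m/s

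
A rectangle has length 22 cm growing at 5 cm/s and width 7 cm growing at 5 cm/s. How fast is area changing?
145 cm²/s

A = lw
dA/dt = w·dl/dt + l·dw/dt = 7·5 + 22·5 = 145 cm²/s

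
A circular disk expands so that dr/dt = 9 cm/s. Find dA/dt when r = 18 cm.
324π cm²/s

A = πr²
dA/dt = 2πr · dr/dt = 2π(18)(9) = 324π cm²/s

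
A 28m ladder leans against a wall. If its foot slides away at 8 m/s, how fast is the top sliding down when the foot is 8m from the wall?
16√5/15 ≈ 2.385 m/s

x² + y² = 28²
2x·dx/dt + 2y·dy/dt = 0
dy/dt = -x/y · dx/dt = -8/(12√5) · 8 = -16√5/15 m/s
The top is descending at 16√5/15 ≈ 2.385 m/s.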